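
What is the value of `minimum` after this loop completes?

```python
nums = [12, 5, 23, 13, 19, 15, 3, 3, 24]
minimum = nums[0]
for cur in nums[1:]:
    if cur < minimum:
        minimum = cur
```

Minimum of [12, 5, 23, 13, 19, 15, 3, 3, 24]
`minimum` takes the values: 12 → 5 → 3

Answer: 3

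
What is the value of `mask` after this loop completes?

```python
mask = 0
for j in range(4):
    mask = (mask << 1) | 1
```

Build 4 consecutive 1-bits: 0b1111
`mask` takes the values: 0 → 1 → 3 → 7 → 15

Answer: 15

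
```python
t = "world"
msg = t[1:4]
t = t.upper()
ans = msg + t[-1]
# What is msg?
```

Trace:
`t = "world"` → t = 'world'
`msg = t[1:4]` → msg = 'orl'
`t = t.upper()` → t = 'WORLD'
`ans = msg + t[-1]` → ans = 'orlD'
So msg = 'orl'

Answer: 'orl'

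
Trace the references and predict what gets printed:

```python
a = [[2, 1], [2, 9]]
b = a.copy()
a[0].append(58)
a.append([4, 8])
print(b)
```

Key concept: shallow copy with nested lists.
Step by step:
`a = [[2, 1], [2, 9]]` → a = [[2, 1], [2, 9]]
`b = a.copy()` → b = [[2, 1], [2, 9]]
`a[0].append(58)` → a = [[2, 1, 58], [2, 9]]; b = [[2, 1, 58], [2, 9]]
`a.append([4, 8])` → a = [[2, 1, 58], [2, 9], [4, 8]]
`print(b)` → prints [[2, 1, 58], [2, 9]]

Answer: [[2, 1, 58], [2, 9]]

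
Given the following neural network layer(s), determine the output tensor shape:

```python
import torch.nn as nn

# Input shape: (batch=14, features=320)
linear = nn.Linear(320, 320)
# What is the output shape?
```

Input: (14, 320) -> Output: (14, 320)

Answer: (14, 320)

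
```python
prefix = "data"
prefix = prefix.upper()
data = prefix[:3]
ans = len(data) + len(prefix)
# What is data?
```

Trace:
`prefix = "data"` → prefix = 'data'
`prefix = prefix.upper()` → prefix = 'DATA'
`data = prefix[:3]` → data = 'DAT'
`ans = len(data) + len(prefix)` → ans = 7
So data = 'DAT'

Answer: 'DAT'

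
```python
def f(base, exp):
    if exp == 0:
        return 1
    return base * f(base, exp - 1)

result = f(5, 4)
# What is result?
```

f(5, 4) = 5 * 5 * 5 * 5 = 625

Answer: 625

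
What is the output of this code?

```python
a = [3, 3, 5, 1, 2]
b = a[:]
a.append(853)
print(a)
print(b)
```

Key concept: slice [:] creates copy.
Step by step:
`a = [3, 3, 5, 1, 2]` → a = [3, 3, 5, 1, 2]
`b = a[:]` → b = [3, 3, 5, 1, 2]
`a.append(853)` → a = [3, 3, 5, 1, 2, 853]
`print(a)` → prints [3, 3, 5, 1, 2, 853]
`print(b)` → prints [3, 3, 5, 1, 2]

Answer:
[3, 3, 5, 1, 2, 853]
[3, 3, 5, 1, 2]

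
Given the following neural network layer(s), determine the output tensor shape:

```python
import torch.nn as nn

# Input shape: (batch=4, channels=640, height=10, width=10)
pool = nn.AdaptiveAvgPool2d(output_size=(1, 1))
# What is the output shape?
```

Input: (4, 640, 10, 10) -> Output: (4, 640, 1, 1)

Answer: (4, 640, 1, 1)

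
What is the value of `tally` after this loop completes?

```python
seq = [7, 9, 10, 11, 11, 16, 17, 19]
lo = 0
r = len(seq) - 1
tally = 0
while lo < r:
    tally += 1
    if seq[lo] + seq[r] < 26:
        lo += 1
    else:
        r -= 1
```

Steps to find pair summing to 26
`tally` takes the values: 0 → 1 → 2 → 3 → 4 → 5 → 6 → 7

Answer: 7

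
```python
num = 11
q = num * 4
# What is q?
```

Trace:
`num = 11` → num = 11
`q = num * 4` → q = 44
So q = 44

Answer: 44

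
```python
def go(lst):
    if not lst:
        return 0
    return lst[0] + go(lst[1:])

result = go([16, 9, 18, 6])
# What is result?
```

16 + 9 + 18 + 6 + 0 = 49

Answer: 49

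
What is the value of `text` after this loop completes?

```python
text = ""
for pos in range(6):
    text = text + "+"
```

Repeat '+' 6 times
`text` takes the values: "" → "+" → "++" → "+++" → "++++" → "+++++" → "++++++"

Answer: "++++++"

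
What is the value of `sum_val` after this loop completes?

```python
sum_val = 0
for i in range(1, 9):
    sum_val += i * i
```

Sum of squares 1² to 8² = 204
`sum_val` takes the values: 0 → 1 → 5 → 14 → 30 → 55 → 91 → 140 → 204

Answer: 204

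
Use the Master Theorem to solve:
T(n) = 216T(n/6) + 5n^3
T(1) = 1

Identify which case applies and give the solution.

a=216, b=6, f(n)=5n^3. log_6(216) = 3. Since c=3 = 3, Case 2 applies: T(n) = Θ(n^log_b(a) · log n) = O(n^3 log n).

Answer: O(n^3 log n) - Case 2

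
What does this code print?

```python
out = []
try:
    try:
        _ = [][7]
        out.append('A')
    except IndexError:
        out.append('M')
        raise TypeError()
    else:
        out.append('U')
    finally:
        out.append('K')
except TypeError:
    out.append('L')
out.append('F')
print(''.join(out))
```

Execution trace: 'M' (inner except IndexError) → 'K' (inner finally) → 'L' (outer except TypeError) → 'F' (after the try/except). Output: MKLF

Answer: MKLF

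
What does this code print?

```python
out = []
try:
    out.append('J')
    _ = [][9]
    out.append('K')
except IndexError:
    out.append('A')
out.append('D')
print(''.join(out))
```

Execution trace: 'J' (try body) → 'A' (except IndexError) → 'D' (after the try/except). Output: JAD

Answer: JAD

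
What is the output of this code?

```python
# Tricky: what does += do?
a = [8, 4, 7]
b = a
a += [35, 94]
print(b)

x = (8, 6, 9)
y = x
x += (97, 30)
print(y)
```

Key concept: += behavior differs for mutable vs immutable.
Step by step:
`a = [8, 4, 7]` → a = [8, 4, 7]
`b = a` → b = [8, 4, 7] (same object as a)
`a += [35, 94]` → a = [8, 4, 7, 35, 94] (same object as b); b = [8, 4, 7, 35, 94] (same object as a)
`print(b)` → prints [8, 4, 7, 35, 94]
`x = (8, 6, 9)` → x = (8, 6, 9)
`y = x` → y = (8, 6, 9)
`x += (97, 30)` → x = (8, 6, 9, 97, 30)
`print(y)` → prints (8, 6, 9)

Answer:
[8, 4, 7, 35, 94]
(8, 6, 9)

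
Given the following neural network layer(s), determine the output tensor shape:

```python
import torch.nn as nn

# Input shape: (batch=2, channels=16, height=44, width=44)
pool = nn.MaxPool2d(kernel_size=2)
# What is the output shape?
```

Input: (2, 16, 44, 44) -> Output: (2, 16, 22, 22)

Answer: (2, 16, 22, 22)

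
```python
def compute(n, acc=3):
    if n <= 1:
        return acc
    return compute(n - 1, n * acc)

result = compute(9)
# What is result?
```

Accumulator trace (n, acc): (9, 3) -> (8, 27) -> (7, 216) -> (6, 1512) -> (5, 9072) -> (4, 45360) -> (3, 181440) -> (2, 544320) -> (1, 1088640) -> return 1088640

Answer: 1088640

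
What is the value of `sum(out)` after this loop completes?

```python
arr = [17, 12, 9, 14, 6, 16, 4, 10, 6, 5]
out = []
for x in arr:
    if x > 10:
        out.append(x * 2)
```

Sum of doubled values > 10
`out` takes the values: [] → [34] → [34, 24] → [34, 24, 28] → [34, 24, 28, 32]
So `sum(out)` = 118

Answer: 118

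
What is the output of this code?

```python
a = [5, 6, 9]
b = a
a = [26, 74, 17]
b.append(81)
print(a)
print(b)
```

Key concept: rebinding vs mutation: a is rebound to a new list, b still points at the original.
Step by step:
`a = [5, 6, 9]` → a = [5, 6, 9]
`b = a` → b = [5, 6, 9] (same object as a)
`a = [26, 74, 17]` → a = [26, 74, 17]
`b.append(81)` → b = [5, 6, 9, 81]
`print(a)` → prints [26, 74, 17]
`print(b)` → prints [5, 6, 9, 81]

Answer:
[26, 74, 17]
[5, 6, 9, 81]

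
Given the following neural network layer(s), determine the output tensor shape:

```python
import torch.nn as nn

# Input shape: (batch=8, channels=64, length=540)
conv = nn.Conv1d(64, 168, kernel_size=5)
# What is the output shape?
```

Input: (8, 64, 540) -> Output: (8, 168, 536)

Answer: (8, 168, 536)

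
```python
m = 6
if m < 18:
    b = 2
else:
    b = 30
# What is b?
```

Trace:
`m = 6` → m = 6
`if m < 18: ...` → m < 18 is True → b = 2
So b = 2

Answer: 2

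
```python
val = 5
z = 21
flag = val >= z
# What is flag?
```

Trace:
`val = 5` → val = 5
`z = 21` → z = 21
`flag = val >= z` → flag = False
So flag = False

Answer: False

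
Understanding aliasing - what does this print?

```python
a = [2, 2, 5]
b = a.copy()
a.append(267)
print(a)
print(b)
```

Key concept: list.copy() creates independent copy.
Step by step:
`a = [2, 2, 5]` → a = [2, 2, 5]
`b = a.copy()` → b = [2, 2, 5]
`a.append(267)` → a = [2, 2, 5, 267]
`print(a)` → prints [2, 2, 5, 267]
`print(b)` → prints [2, 2, 5]

Answer:
[2, 2, 5, 267]
[2, 2, 5]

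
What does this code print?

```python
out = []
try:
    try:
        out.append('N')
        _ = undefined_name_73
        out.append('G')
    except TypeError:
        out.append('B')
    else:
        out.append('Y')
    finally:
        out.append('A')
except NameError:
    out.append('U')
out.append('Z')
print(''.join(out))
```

Execution trace: 'N' (try body) → 'A' (finally) → 'U' (outer except NameError) → 'Z' (after the try/except). Output: NAUZ

Answer: NAUZ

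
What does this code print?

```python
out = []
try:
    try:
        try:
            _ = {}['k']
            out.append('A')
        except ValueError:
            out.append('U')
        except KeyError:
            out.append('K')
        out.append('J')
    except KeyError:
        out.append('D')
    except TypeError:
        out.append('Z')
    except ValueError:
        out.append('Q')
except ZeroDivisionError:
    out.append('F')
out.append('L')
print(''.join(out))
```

Execution trace: 'K' (inner except KeyError) → 'J' (try body, no exception) → 'L' (after the try/except). Output: KJL

Answer: KJL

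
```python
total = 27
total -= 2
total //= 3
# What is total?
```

Trace:
`total = 27` → total = 27
`total -= 2` → total = 25
`total //= 3` → total = 8
So total = 8

Answer: 8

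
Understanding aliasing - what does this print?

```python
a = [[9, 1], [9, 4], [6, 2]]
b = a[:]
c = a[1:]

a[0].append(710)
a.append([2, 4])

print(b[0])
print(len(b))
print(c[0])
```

Key concept: slice with nested mutation.
Step by step:
`a = [[9, 1], [9, 4], [6, 2]]` → a = [[9, 1], [9, 4], [6, 2]]
`b = a[:]` → b = [[9, 1], [9, 4], [6, 2]]
`c = a[1:]` → c = [[9, 4], [6, 2]]
`a[0].append(710)` → a = [[9, 1, 710], [9, 4], [6, 2]]; b = [[9, 1, 710], [9, 4], [6, 2]]
`a.append([2, 4])` → a = [[9, 1, 710], [9, 4], [6, 2], [2, 4]]
`print(b[0])` → prints [9, 1, 710]
`print(len(b))` → prints 3
`print(c[0])` → prints [9, 4]

Answer:
[9, 1, 710]
3
[9, 4]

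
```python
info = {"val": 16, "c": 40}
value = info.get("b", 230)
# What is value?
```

Trace:
`info = {"val": 16, "c": 40}` → info = {'val': 16, 'c': 40}
`value = info.get("b", 230)` → value = 230
So value = 230

Answer: 230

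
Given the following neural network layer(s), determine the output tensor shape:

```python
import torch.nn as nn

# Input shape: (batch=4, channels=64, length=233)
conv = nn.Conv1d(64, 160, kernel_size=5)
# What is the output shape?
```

Input: (4, 64, 233) -> Output: (4, 160, 229)

Answer: (4, 160, 229)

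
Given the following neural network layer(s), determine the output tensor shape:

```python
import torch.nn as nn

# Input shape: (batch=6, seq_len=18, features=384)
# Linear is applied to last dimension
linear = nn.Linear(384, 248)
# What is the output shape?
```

Input: (6, 18, 384) -> Output: (6, 18, 248)

Answer: (6, 18, 248)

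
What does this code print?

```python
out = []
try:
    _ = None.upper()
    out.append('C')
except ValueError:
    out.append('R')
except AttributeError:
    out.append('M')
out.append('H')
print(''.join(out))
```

Execution trace: 'M' (except AttributeError) → 'H' (after the try/except). Output: MH

Answer: MH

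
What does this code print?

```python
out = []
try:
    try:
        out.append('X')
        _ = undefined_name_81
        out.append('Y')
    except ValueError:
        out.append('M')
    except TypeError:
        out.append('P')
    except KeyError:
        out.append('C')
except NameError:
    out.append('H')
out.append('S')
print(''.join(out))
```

Execution trace: 'X' (try body) → 'H' (outer except NameError) → 'S' (after the try/except). Output: XHS

Answer: XHS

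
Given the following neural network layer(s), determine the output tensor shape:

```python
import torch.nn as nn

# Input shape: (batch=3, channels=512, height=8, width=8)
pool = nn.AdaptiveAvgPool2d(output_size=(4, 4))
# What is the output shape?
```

Input: (3, 512, 8, 8) -> Output: (3, 512, 4, 4)

Answer: (3, 512, 4, 4)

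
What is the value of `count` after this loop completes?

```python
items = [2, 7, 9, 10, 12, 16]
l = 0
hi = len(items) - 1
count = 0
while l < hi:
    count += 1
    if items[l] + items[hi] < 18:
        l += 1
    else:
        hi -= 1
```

Steps to find pair summing to 18
`count` takes the values: 0 → 1 → 2 → 3 → 4 → 5

Answer: 5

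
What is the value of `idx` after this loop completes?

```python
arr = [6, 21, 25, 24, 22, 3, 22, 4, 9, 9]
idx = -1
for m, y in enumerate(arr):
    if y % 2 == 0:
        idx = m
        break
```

First even number index in [6, 21, 25, 24, 22, 3, 22, 4, 9, 9]
`idx` takes the values: -1 → 0

Answer: 0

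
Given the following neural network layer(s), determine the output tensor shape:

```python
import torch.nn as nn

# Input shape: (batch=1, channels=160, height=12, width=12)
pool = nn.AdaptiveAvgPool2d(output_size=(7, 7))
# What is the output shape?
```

Input: (1, 160, 12, 12) -> Output: (1, 160, 7, 7)

Answer: (1, 160, 7, 7)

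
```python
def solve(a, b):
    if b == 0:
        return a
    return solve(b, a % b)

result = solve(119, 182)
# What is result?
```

solve(119, 182) -> solve(182, 119) -> solve(119, 63) -> solve(63, 56) -> solve(56, 7) -> solve(7, 0) -> 7

Answer: 7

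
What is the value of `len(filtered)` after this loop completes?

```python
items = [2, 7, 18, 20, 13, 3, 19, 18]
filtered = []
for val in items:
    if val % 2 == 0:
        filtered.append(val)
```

Count even numbers in [2, 7, 18, 20, 13, 3, 19, 18]
`filtered` takes the values: [] → [2] → [2, 18] → [2, 18, 20] → [2, 18, 20, 18]
So `len(filtered)` = 4

Answer: 4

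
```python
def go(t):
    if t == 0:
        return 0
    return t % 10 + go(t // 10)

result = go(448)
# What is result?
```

Sum of digits of 448: 8 + 4 + 4 = 16

Answer: 16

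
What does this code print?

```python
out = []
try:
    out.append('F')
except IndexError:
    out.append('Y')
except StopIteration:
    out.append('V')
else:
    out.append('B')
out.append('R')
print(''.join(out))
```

Execution trace: 'F' (try body, no exception) → 'B' (else) → 'R' (after the try/except). Output: FBR

Answer: FBR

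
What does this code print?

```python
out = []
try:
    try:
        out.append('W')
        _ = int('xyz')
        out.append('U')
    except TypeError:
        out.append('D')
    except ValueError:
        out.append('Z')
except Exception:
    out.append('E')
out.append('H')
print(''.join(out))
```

Execution trace: 'W' (inner try body) → 'Z' (inner except ValueError) → 'H' (after the try/except). Output: WZH

Answer: WZH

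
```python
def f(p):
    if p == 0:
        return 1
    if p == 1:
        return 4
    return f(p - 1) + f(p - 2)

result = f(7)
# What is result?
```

Build up from base cases: f(0)=1, f(1)=4, f(2)=5, f(3)=9, f(4)=14, f(5)=23, f(6)=37, ..., f(7)=60

Answer: 60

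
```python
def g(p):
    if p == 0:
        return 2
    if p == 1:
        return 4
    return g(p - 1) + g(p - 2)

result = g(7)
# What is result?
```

Build up from base cases: g(0)=2, g(1)=4, g(2)=6, g(3)=10, g(4)=16, g(5)=26, g(6)=42, ..., g(7)=68

Answer: 68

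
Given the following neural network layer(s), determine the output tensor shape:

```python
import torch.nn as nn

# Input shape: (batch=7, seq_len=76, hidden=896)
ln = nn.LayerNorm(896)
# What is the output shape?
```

Input: (7, 76, 896) -> Output: (7, 76, 896)

Answer: (7, 76, 896)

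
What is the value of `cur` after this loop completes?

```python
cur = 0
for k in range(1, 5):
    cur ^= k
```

XOR of 1 to 4
`cur` takes the values: 0 → 1 → 3 → 0 → 4

Answer: 4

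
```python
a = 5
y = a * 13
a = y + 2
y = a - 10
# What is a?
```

Trace:
`a = 5` → a = 5
`y = a * 13` → y = 65
`a = y + 2` → a = 67
`y = a - 10` → y = 57
So a = 67

Answer: 67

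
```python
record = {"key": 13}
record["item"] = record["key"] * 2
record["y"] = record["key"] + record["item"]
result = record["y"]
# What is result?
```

Trace:
`record = {"key": 13}` → record = {'key': 13}
`record["item"] = record["key"] * 2` → record = {'key': 13, 'item': 26}
`record["y"] = record["key"] + record["item"]` → record = {'key': 13, 'item': 26, 'y': 39}
`result = record["y"]` → result = 39
So result = 39

Answer: 39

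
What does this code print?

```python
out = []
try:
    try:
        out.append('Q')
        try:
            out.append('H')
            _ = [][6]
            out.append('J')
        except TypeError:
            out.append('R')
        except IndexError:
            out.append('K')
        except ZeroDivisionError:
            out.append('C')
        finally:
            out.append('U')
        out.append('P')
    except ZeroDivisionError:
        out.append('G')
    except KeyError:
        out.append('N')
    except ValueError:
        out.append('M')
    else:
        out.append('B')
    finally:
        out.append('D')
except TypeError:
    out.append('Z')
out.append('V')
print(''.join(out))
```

Execution trace: 'Q' (try body) → 'H' (inner try body) → 'K' (inner except IndexError) → 'U' (inner finally) → 'P' (try body, no exception) → 'B' (else) → 'D' (finally) → 'V' (after the try/except). Output: QHKUPBDV

Answer: QHKUPBDV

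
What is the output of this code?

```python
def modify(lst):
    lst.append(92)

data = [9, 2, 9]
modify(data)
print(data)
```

Key concept: function modifies passed list.
Step by step:
`data = [9, 2, 9]` → data = [9, 2, 9]
`modify(data)` → data = [9, 2, 9, 92]
`print(data)` → prints [9, 2, 9, 92]

Answer: [9, 2, 9, 92]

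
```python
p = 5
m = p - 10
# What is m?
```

Trace:
`p = 5` → p = 5
`m = p - 10` → m = -5
So m = -5

Answer: -5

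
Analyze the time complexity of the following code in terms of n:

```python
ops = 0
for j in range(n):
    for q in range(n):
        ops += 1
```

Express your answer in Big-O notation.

Each loop level contributes: n × n. Multiplying the contributions gives O(n^2).

Answer: O(n^2)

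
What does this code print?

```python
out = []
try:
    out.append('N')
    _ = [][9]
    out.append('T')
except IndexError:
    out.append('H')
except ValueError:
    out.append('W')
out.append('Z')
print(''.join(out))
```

Execution trace: 'N' (try body) → 'H' (except IndexError) → 'Z' (after the try/except). Output: NHZ

Answer: NHZ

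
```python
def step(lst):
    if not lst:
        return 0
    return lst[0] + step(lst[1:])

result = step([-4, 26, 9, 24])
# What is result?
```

(-4) + 26 + 9 + 24 + 0 = 55

Answer: 55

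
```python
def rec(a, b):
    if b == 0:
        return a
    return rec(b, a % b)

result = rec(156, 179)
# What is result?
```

rec(156, 179) -> rec(179, 156) -> rec(156, 23) -> rec(23, 18) -> rec(18, 5) -> rec(5, 3) -> rec(3, 2) -> rec(2, 1) -> rec(1, 0) -> 1

Answer: 1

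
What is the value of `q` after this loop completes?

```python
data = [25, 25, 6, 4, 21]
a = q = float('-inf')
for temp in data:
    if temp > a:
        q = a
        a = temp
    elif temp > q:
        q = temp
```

Second largest (with repeats) in [25, 25, 6, 4, 21]
`q` takes the values: -inf → 25

Answer: 25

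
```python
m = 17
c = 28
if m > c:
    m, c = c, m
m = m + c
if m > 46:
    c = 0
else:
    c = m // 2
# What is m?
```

Trace:
`m = 17` → m = 17
`c = 28` → c = 28
`if m > c: ...` → m > c is False → no variable changes
`m = m + c` → m = 45
`if m > 46: ...` → m > 46 is False, take else branch → c = 22
So m = 45

Answer: 45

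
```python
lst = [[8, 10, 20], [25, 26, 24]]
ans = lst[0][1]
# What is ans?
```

Trace:
`lst = [[8, 10, 20], [25, 26, 24]]` → lst = [[8, 10, 20], [25, 26, 24]]
`ans = lst[0][1]` → ans = 10
So ans = 10

Answer: 10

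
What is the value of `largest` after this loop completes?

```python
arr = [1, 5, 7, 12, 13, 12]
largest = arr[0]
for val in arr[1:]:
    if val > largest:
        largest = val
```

Maximum of [1, 5, 7, 12, 13, 12]
`largest` takes the values: 1 → 5 → 7 → 12 → 13

Answer: 13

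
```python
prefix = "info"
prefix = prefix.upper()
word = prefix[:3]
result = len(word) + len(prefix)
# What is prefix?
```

Trace:
`prefix = "info"` → prefix = 'info'
`prefix = prefix.upper()` → prefix = 'INFO'
`word = prefix[:3]` → word = 'INF'
`result = len(word) + len(prefix)` → result = 7
So prefix = 'INFO'

Answer: 'INFO'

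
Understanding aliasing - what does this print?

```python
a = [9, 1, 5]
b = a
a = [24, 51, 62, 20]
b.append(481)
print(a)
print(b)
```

Key concept: rebinding vs mutation: a is rebound to a new list, b still points at the original.
Step by step:
`a = [9, 1, 5]` → a = [9, 1, 5]
`b = a` → b = [9, 1, 5] (same object as a)
`a = [24, 51, 62, 20]` → a = [24, 51, 62, 20]
`b.append(481)` → b = [9, 1, 5, 481]
`print(a)` → prints [24, 51, 62, 20]
`print(b)` → prints [9, 1, 5, 481]

Answer:
[24, 51, 62, 20]
[9, 1, 5, 481]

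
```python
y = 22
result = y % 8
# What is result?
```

Trace:
`y = 22` → y = 22
`result = y % 8` → result = 6
So result = 6

Answer: 6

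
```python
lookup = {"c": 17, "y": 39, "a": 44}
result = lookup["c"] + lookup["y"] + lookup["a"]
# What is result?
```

Trace:
`lookup = {"c": 17, "y": 39, "a": 44}` → lookup = {'c': 17, 'y': 39, 'a': 44}
`result = lookup["c"] + lookup["y"] + lookup["a"]` → result = 100
So result = 100

Answer: 100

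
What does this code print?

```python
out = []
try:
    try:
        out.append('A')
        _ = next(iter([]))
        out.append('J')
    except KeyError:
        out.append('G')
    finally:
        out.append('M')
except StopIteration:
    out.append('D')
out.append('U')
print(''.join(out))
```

Execution trace: 'A' (try body) → 'M' (finally) → 'D' (outer except StopIteration) → 'U' (after the try/except). Output: AMDU

Answer: AMDU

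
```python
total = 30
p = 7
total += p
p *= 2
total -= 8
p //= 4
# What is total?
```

Trace:
`total = 30` → total = 30
`p = 7` → p = 7
`total += p` → total = 37
`p *= 2` → p = 14
`total -= 8` → total = 29
`p //= 4` → p = 3
So total = 29

Answer: 29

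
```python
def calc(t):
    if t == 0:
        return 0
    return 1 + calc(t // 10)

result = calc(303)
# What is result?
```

Count of digits of 303: 3

Answer: 3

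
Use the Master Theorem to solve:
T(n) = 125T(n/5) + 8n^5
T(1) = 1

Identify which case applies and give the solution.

a=125, b=5, f(n)=8n^5. log_5(125) = 3. Since c=5 > 3 and the regularity condition holds (125(n/5)^5 = (125/5^5)n^5 with 125/5^5 < 1), Case 3 applies: T(n) = Θ(f(n)) = O(n^5).

Answer: O(n^5) - Case 3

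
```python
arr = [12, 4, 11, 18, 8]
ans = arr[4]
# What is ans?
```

Trace:
`arr = [12, 4, 11, 18, 8]` → arr = [12, 4, 11, 18, 8]
`ans = arr[4]` → ans = 8
So ans = 8

Answer: 8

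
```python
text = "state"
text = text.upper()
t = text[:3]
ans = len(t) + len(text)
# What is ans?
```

Trace:
`text = "state"` → text = 'state'
`text = text.upper()` → text = 'STATE'
`t = text[:3]` → t = 'STA'
`ans = len(t) + len(text)` → ans = 8
So ans = 8

Answer: 8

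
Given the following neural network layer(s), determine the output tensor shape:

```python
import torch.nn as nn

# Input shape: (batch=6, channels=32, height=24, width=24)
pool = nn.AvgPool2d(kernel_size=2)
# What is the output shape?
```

Input: (6, 32, 24, 24) -> Output: (6, 32, 12, 12)

Answer: (6, 32, 12, 12)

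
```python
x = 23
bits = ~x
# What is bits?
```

Trace:
`x = 23` → x = 23
`bits = ~x` → bits = -24
So bits = -24

Answer: -24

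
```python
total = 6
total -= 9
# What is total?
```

Trace:
`total = 6` → total = 6
`total -= 9` → total = -3
So total = -3

Answer: -3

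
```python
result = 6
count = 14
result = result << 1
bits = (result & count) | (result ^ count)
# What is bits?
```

Trace:
`result = 6` → result = 6
`count = 14` → count = 14
`result = result << 1` → result = 12
`bits = (result & count) | (result ^ count)` → bits = 14
So bits = 14

Answer: 14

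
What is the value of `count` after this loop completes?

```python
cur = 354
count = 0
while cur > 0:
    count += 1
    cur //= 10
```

Count digits by repeated division by 10
`count` takes the values: 0 → 1 → 2 → 3

Answer: 3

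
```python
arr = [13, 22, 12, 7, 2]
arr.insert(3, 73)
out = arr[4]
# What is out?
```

Trace:
`arr = [13, 22, 12, 7, 2]` → arr = [13, 22, 12, 7, 2]
`arr.insert(3, 73)` → arr = [13, 22, 12, 73, 7, 2]
`out = arr[4]` → out = 7
So out = 7

Answer: 7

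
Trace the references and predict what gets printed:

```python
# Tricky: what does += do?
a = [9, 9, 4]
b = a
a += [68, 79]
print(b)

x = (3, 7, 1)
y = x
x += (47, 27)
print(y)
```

Key concept: += behavior differs for mutable vs immutable.
Step by step:
`a = [9, 9, 4]` → a = [9, 9, 4]
`b = a` → b = [9, 9, 4] (same object as a)
`a += [68, 79]` → a = [9, 9, 4, 68, 79] (same object as b); b = [9, 9, 4, 68, 79] (same object as a)
`print(b)` → prints [9, 9, 4, 68, 79]
`x = (3, 7, 1)` → x = (3, 7, 1)
`y = x` → y = (3, 7, 1)
`x += (47, 27)` → x = (3, 7, 1, 47, 27)
`print(y)` → prints (3, 7, 1)

Answer:
[9, 9, 4, 68, 79]
(3, 7, 1)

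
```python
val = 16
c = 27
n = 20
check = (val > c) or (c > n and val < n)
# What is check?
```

Trace:
`val = 16` → val = 16
`c = 27` → c = 27
`n = 20` → n = 20
`check = (val > c) or (c > n and val < n)` → check = True
So check = True

Answer: True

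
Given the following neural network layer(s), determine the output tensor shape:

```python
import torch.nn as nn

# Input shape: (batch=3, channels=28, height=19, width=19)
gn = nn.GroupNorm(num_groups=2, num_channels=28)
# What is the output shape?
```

Input: (3, 28, 19, 19) -> Output: (3, 28, 19, 19)

Answer: (3, 28, 19, 19)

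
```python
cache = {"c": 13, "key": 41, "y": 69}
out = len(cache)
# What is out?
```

Trace:
`cache = {"c": 13, "key": 41, "y": 69}` → cache = {'c': 13, 'key': 41, 'y': 69}
`out = len(cache)` → out = 3
So out = 3

Answer: 3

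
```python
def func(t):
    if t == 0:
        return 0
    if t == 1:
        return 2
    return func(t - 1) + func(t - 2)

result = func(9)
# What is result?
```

Build up from base cases: func(0)=0, func(1)=2, func(2)=2, func(3)=4, func(4)=6, func(5)=10, func(6)=16, ..., func(9)=68

Answer: 68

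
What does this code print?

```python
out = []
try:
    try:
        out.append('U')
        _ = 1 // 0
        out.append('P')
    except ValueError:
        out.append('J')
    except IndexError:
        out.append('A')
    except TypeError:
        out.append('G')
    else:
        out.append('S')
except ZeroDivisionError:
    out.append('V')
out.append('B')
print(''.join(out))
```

Execution trace: 'U' (try body) → 'V' (outer except ZeroDivisionError) → 'B' (after the try/except). Output: UVB

Answer: UVB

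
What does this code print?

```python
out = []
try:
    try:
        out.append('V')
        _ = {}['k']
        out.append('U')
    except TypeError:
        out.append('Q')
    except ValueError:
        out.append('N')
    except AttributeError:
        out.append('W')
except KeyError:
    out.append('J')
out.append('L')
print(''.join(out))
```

Execution trace: 'V' (try body) → 'J' (outer except KeyError) → 'L' (after the try/except). Output: VJL

Answer: VJL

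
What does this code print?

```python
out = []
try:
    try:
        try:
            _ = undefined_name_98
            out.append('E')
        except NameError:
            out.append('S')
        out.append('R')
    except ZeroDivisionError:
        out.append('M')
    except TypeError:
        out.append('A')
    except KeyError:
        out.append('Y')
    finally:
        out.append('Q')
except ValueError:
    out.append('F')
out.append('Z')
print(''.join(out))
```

Execution trace: 'S' (inner except NameError) → 'R' (try body, no exception) → 'Q' (finally) → 'Z' (after the try/except). Output: SRQZ

Answer: SRQZ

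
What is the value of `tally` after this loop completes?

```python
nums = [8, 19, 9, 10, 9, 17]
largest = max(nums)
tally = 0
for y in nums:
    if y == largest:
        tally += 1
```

Count of max value 19 in [8, 19, 9, 10, 9, 17]
`tally` takes the values: 0 → 1

Answer: 1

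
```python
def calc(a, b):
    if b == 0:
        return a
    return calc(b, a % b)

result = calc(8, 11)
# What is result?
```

calc(8, 11) -> calc(11, 8) -> calc(8, 3) -> calc(3, 2) -> calc(2, 1) -> calc(1, 0) -> 1

Answer: 1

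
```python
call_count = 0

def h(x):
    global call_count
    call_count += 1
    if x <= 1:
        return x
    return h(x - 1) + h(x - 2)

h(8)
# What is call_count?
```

Calls(x) = 1 + Calls(x-1) + Calls(x-2); Calls(0)=Calls(1)=1. For x=8 this gives 67.

Answer: 67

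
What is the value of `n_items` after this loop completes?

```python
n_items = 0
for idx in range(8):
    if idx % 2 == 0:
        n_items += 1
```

Count numbers divisible by 2 in range(8)
`n_items` takes the values: 0 → 1 → 2 → 3 → 4

Answer: 4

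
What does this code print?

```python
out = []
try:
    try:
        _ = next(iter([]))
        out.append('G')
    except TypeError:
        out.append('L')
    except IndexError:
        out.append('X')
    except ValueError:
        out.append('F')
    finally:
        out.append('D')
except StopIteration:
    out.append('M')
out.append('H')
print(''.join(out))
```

Execution trace: 'D' (finally) → 'M' (outer except StopIteration) → 'H' (after the try/except). Output: DMH

Answer: DMH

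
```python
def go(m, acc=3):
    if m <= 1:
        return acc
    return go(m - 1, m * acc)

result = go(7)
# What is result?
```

Accumulator trace (n, acc): (7, 3) -> (6, 21) -> (5, 126) -> (4, 630) -> (3, 2520) -> (2, 7560) -> (1, 15120) -> return 15120

Answer: 15120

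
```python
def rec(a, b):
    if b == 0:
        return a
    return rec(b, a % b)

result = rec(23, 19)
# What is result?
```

rec(23, 19) -> rec(19, 4) -> rec(4, 3) -> rec(3, 1) -> rec(1, 0) -> 1

Answer: 1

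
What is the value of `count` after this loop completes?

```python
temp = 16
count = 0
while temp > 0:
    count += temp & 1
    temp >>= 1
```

Count set bits in 16 (binary: 0b10000)
`count` takes the values: 0 → 1

Answer: 1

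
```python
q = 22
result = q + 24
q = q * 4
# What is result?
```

Trace:
`q = 22` → q = 22
`result = q + 24` → result = 46
`q = q * 4` → q = 88
So result = 46

Answer: 46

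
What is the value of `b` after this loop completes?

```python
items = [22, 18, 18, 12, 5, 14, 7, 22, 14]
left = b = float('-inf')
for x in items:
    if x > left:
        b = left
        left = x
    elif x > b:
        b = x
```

Second largest (with repeats) in [22, 18, 18, 12, 5, 14, 7, 22, 14]
`b` takes the values: -inf → 18 → 22

Answer: 22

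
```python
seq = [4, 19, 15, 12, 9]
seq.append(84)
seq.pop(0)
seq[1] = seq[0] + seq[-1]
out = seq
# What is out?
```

Trace:
`seq = [4, 19, 15, 12, 9]` → seq = [4, 19, 15, 12, 9]
`seq.append(84)` → seq = [4, 19, 15, 12, 9, 84]
`seq.pop(0)` → seq = [19, 15, 12, 9, 84]
`seq[1] = seq[0] + seq[-1]` → seq = [19, 103, 12, 9, 84]
`out = seq` → out = [19, 103, 12, 9, 84]
So out = [19, 103, 12, 9, 84]

Answer: [19, 103, 12, 9, 84]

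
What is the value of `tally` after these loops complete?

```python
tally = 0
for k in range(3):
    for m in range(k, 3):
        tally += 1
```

Upper triangle: 3 + 2 + ... + 1
`tally` takes the values: 0 → 1 → 2 → 3 → 4 → 5 → 6

Answer: 6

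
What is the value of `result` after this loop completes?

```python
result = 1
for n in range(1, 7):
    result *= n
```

6! = 720
`result` takes the values: 1 → 2 → 6 → 24 → 120 → 720

Answer: 720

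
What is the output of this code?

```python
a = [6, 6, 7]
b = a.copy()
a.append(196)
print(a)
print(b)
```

Key concept: list.copy() creates independent copy.
Step by step:
`a = [6, 6, 7]` → a = [6, 6, 7]
`b = a.copy()` → b = [6, 6, 7]
`a.append(196)` → a = [6, 6, 7, 196]
`print(a)` → prints [6, 6, 7, 196]
`print(b)` → prints [6, 6, 7]

Answer:
[6, 6, 7, 196]
[6, 6, 7]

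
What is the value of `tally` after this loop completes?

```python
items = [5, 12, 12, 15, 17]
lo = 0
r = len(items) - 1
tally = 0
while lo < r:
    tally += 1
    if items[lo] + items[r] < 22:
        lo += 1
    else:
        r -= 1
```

Steps to find pair summing to 22
`tally` takes the values: 0 → 1 → 2 → 3 → 4

Answer: 4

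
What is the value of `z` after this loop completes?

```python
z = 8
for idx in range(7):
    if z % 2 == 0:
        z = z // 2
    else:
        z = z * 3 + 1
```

Collatz-style transformation from 8
`z` takes the values: 8 → 4 → 2 → 1 → 4 → 2 → 1 → 4

Answer: 4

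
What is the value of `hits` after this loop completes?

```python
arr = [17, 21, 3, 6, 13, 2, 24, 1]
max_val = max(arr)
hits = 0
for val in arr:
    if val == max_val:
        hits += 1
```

Count of max value 24 in [17, 21, 3, 6, 13, 2, 24, 1]
`hits` takes the values: 0 → 1

Answer: 1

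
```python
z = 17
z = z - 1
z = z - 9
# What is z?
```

Trace:
`z = 17` → z = 17
`z = z - 1` → z = 16
`z = z - 9` → z = 7
So z = 7

Answer: 7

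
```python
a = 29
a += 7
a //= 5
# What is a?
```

Trace:
`a = 29` → a = 29
`a += 7` → a = 36
`a //= 5` → a = 7
So a = 7

Answer: 7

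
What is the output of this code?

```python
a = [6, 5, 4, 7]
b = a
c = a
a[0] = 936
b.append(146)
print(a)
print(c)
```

Key concept: multiple aliases.
Step by step:
`a = [6, 5, 4, 7]` → a = [6, 5, 4, 7]
`b = a` → b = [6, 5, 4, 7] (same object as a)
`c = a` → c = [6, 5, 4, 7] (same object as a, b)
`a[0] = 936` → a = [936, 5, 4, 7] (same object as b, c); b = [936, 5, 4, 7] (same object as a, c); c = [936, 5, 4, 7] (same object as a, b)
`b.append(146)` → a = [936, 5, 4, 7, 146] (same object as b, c); b = [936, 5, 4, 7, 146] (same object as a, c); c = [936, 5, 4, 7, 146] (same object as a, b)
`print(a)` → prints [936, 5, 4, 7, 146]
`print(c)` → prints [936, 5, 4, 7, 146]

Answer:
[936, 5, 4, 7, 146]
[936, 5, 4, 7, 146]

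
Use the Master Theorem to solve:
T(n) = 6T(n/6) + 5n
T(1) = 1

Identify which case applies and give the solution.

a=6, b=6, f(n)=5n. log_6(6) = 1. Since c=1 = 1, Case 2 applies: T(n) = Θ(n^log_b(a) · log n) = O(n log n).

Answer: O(n log n) - Case 2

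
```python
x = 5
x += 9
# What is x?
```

Trace:
`x = 5` → x = 5
`x += 9` → x = 14
So x = 14

Answer: 14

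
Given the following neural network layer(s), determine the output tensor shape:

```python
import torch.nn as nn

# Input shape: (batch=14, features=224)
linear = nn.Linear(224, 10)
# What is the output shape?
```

Input: (14, 224) -> Output: (14, 10)

Answer: (14, 10)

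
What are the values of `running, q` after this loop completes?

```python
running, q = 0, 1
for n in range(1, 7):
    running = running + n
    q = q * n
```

Sum and factorial of 1 to 6
`running, q` takes the values: (0, 1) → (1, 1) → (3, 1) → (3, 2) → (6, 2) → (6, 6) → (10, 6) → (10, 24) → (15, 24) → (15, 120) → (21, 120) → (21, 720)

Answer: 21, 720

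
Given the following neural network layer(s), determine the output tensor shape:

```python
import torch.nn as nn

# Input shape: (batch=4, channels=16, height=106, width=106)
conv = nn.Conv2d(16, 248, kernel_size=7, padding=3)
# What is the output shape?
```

Input: (4, 16, 106, 106) -> Output: (4, 248, 106, 106)

Answer: (4, 248, 106, 106)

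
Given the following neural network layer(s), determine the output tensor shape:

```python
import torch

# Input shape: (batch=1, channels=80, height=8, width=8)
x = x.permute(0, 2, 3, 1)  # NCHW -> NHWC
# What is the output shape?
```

Input: (1, 80, 8, 8) -> Output: (1, 8, 8, 80)

Answer: (1, 8, 8, 80)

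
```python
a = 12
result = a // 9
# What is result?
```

Trace:
`a = 12` → a = 12
`result = a // 9` → result = 1
So result = 1

Answer: 1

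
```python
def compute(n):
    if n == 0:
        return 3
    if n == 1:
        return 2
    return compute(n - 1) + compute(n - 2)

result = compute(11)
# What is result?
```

Build up from base cases: compute(0)=3, compute(1)=2, compute(2)=5, compute(3)=7, compute(4)=12, compute(5)=19, compute(6)=31, ..., compute(11)=343

Answer: 343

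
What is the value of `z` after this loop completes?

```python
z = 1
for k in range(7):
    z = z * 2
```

Multiply by 2, 7 times: 1 * 2^7 = 128
`z` takes the values: 1 → 2 → 4 → 8 → 16 → 32 → 64 → 128

Answer: 128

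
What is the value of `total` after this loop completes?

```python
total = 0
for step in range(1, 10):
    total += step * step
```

Sum of squares 1² to 9² = 285
`total` takes the values: 0 → 1 → 5 → 14 → 30 → 55 → 91 → 140 → 204 → 285

Answer: 285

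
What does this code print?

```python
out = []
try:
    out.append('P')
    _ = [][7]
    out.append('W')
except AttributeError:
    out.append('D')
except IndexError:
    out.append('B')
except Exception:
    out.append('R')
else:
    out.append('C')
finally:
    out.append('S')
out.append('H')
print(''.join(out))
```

Execution trace: 'P' (try body) → 'B' (except IndexError) → 'S' (finally) → 'H' (after the try/except). Output: PBSH

Answer: PBSH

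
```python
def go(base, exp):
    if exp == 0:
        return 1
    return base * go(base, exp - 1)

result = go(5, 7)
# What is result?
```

go(5, 7) = 5 * 5 * 5 * 5 * 5 * 5 * 5 = 78125

Answer: 78125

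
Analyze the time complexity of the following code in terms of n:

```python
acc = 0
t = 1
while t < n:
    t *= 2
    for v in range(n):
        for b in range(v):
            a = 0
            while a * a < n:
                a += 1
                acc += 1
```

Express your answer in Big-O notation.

Each loop level contributes: log n × n × n × √n. Multiplying the contributions gives O(n^2√n log n).

Answer: O(n^2√n log n)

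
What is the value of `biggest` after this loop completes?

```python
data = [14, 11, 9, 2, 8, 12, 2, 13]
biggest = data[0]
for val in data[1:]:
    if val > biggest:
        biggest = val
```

Maximum of [14, 11, 9, 2, 8, 12, 2, 13]
`biggest` takes the values: 14

Answer: 14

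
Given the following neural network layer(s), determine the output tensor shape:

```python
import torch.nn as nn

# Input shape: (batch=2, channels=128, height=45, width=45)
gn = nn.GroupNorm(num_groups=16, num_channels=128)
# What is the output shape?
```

Input: (2, 128, 45, 45) -> Output: (2, 128, 45, 45)

Answer: (2, 128, 45, 45)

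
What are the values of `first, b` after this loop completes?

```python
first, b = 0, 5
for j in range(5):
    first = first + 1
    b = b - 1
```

first goes 0→5, b goes 5→0
`first, b` takes the values: (0, 5) → (1, 5) → (1, 4) → (2, 4) → (2, 3) → (3, 3) → (3, 2) → (4, 2) → (4, 1) → (5, 1) → (5, 0)

Answer: 5, 0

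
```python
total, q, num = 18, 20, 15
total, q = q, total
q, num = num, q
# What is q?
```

Trace:
`total, q, num = 18, 20, 15` → total = 18; q = 20; num = 15
`total, q = q, total` → total = 20; q = 18
`q, num = num, q` → q = 15; num = 18
So q = 15

Answer: 15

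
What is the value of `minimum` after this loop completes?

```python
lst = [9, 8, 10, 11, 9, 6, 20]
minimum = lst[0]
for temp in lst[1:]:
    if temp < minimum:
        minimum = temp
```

Minimum of [9, 8, 10, 11, 9, 6, 20]
`minimum` takes the values: 9 → 8 → 6

Answer: 6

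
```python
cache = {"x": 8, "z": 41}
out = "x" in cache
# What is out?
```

Trace:
`cache = {"x": 8, "z": 41}` → cache = {'x': 8, 'z': 41}
`out = "x" in cache` → out = True
So out = True

Answer: True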